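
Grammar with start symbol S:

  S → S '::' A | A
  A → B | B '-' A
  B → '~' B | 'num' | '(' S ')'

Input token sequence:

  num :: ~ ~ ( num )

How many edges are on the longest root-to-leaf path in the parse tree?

8

[S [S [A [B num]]] :: [A [B ~ [B ~ [B ( [S [A [B num]]] )]]]]]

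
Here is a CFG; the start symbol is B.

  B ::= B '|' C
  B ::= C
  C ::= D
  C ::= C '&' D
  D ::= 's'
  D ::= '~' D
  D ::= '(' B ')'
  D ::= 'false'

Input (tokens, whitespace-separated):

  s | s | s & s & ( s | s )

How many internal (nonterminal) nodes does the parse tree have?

[B [B [B [C [D s]]] | [C [D s]]] | [C [C [C [D s]] & [D s]] & [D ( [B [B [C [D s]]] | [C [D s]]] )]]]

19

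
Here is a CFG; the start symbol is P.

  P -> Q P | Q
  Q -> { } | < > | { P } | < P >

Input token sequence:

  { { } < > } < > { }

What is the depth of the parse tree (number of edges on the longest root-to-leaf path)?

[P [Q { [P [Q { }] [P [Q < >]]] }] [P [Q < >] [P [Q { }]]]]

5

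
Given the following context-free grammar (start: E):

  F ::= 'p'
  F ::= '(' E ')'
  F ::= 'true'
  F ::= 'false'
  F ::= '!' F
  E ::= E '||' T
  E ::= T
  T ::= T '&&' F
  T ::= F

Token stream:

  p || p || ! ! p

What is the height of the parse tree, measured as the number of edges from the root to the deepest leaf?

[E [E [E [T [F p]]] || [T [F p]]] || [T [F ! [F ! [F p]]]]]

5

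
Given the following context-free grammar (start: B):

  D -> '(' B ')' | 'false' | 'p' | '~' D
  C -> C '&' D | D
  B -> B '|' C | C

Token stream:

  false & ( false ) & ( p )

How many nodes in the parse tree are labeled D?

[B [C [C [C [D false]] & [D ( [B [C [D false]]] )]] & [D ( [B [C [D p]]] )]]]

5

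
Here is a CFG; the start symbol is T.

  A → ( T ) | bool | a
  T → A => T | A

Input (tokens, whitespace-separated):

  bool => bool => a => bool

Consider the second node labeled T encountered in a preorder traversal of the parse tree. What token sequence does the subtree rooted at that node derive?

bool => a => bool

[T [A bool] => [T [A bool] => [T [A a] => [T [A bool]]]]]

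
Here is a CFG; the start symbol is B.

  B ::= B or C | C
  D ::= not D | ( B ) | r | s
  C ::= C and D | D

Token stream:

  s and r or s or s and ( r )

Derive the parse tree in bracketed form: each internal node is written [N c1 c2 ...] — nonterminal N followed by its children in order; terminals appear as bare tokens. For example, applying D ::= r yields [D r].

[B [B [B [C [C [D s]] and [D r]]] or [C [D s]]] or [C [C [D s]] and [D ( [B [C [D r]]] )]]]

B
B or C
B or C or C
C or C or C
C and D or C or C
D and D or C or C
s and D or C or C
s and r or C or C
s and r or D or C
s and r or s or C
s and r or s or C and D
s and r or s or D and D
s and r or s or s and D
s and r or s or s and ( B )
s and r or s or s and ( C )
s and r or s or s and ( D )
s and r or s or s and ( r )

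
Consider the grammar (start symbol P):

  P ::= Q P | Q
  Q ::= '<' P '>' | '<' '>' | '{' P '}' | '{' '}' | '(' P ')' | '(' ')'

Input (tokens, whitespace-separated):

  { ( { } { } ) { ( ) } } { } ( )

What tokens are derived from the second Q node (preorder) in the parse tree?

( { } { } )

[P [Q { [P [Q ( [P [Q { }] [P [Q { }]]] )] [P [Q { [P [Q ( )]] }]]] }] [P [Q { }] [P [Q ( )]]]]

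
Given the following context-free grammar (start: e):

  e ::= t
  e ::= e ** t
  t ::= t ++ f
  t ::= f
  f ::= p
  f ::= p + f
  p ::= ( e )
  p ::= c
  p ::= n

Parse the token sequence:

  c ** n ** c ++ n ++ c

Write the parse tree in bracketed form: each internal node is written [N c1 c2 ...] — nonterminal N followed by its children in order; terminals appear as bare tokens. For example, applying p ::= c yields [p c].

e
e ** t
e ** t ** t
t ** t ** t
f ** t ** t
p ** t ** t
c ** t ** t
c ** f ** t
c ** p ** t
c ** n ** t
c ** n ** t ++ f
c ** n ** t ++ f ++ f
c ** n ** f ++ f ++ f
c ** n ** p ++ f ++ f
c ** n ** c ++ f ++ f
c ** n ** c ++ p ++ f
c ** n ** c ++ n ++ f
c ** n ** c ++ n ++ p
c ** n ** c ++ n ++ c

[e [e [e [t [f [p c]]]] ** [t [f [p n]]]] ** [t [t [t [f [p c]]] ++ [f [p n]]] ++ [f [p c]]]]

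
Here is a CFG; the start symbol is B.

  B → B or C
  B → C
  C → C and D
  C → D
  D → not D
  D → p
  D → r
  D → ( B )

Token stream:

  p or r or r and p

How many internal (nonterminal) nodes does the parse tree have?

[B [B [B [C [D p]]] or [C [D r]]] or [C [C [D r]] and [D p]]]

11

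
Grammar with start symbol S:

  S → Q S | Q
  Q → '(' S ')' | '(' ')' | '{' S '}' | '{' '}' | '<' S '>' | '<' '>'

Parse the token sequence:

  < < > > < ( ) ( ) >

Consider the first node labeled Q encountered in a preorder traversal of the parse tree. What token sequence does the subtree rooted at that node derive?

[S [Q < [S [Q < >]] >] [S [Q < [S [Q ( )] [S [Q ( )]]] >]]]

< < > >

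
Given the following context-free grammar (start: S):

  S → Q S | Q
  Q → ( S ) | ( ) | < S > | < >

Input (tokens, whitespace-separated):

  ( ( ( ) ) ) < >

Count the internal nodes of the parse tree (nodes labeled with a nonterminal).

[S [Q ( [S [Q ( [S [Q ( )]] )]] )] [S [Q < >]]]

8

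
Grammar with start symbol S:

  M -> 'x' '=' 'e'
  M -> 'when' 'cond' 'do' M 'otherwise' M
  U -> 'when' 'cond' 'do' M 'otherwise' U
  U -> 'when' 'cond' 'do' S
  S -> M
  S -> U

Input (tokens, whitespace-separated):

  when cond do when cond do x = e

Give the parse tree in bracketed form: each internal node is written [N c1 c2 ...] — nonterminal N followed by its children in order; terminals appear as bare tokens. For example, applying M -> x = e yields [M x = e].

S
U
when cond do S
when cond do U
when cond do when cond do S
when cond do when cond do M
when cond do when cond do x = e

[S [U when cond do [S [U when cond do [S [M x = e]]]]]]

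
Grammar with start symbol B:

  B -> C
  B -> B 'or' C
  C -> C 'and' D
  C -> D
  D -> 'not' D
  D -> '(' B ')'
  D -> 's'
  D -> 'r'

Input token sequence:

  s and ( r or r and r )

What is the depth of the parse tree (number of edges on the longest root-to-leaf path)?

7

[B [C [C [D s]] and [D ( [B [B [C [D r]]] or [C [C [D r]] and [D r]]] )]]]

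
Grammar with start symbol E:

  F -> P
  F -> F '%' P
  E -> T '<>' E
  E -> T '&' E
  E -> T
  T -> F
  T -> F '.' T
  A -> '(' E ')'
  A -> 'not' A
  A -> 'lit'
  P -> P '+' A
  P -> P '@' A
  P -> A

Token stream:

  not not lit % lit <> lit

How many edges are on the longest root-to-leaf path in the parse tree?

[E [T [F [F [P [A not [A not [A lit]]]]] % [P [A lit]]]] <> [E [T [F [P [A lit]]]]]]

8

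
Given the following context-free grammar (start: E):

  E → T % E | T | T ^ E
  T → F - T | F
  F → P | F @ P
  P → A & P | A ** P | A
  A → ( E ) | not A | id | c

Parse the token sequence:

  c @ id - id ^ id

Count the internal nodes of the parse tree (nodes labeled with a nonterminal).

[E [T [F [F [P [A c]]] @ [P [A id]]] - [T [F [P [A id]]]]] ^ [E [T [F [P [A id]]]]]]

17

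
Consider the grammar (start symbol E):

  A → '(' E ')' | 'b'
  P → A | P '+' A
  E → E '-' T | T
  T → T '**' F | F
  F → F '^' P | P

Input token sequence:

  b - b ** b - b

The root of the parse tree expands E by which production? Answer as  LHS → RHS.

E → E '-' T

[E [E [E [T [F [P [A b]]]]] - [T [T [F [P [A b]]]] ** [F [P [A b]]]]] - [T [F [P [A b]]]]]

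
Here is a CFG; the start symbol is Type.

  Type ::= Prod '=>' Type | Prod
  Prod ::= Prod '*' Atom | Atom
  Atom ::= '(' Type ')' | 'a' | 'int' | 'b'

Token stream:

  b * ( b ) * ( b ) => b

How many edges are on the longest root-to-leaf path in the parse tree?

7

[Type [Prod [Prod [Prod [Atom b]] * [Atom ( [Type [Prod [Atom b]]] )]] * [Atom ( [Type [Prod [Atom b]]] )]] => [Type [Prod [Atom b]]]]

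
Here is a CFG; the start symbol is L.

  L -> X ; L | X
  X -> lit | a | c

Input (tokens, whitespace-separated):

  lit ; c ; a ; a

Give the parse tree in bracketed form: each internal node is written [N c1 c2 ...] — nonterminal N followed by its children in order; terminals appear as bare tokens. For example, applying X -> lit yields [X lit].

[L [X lit] ; [L [X c] ; [L [X a] ; [L [X a]]]]]

L
X ; L
lit ; L
lit ; X ; L
lit ; c ; L
lit ; c ; X ; L
lit ; c ; a ; L
lit ; c ; a ; X
lit ; c ; a ; a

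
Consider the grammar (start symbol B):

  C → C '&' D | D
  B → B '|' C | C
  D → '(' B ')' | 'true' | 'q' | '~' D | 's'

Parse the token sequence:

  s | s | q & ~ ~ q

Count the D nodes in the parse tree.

6

[B [B [B [C [D s]]] | [C [D s]]] | [C [C [D q]] & [D ~ [D ~ [D q]]]]]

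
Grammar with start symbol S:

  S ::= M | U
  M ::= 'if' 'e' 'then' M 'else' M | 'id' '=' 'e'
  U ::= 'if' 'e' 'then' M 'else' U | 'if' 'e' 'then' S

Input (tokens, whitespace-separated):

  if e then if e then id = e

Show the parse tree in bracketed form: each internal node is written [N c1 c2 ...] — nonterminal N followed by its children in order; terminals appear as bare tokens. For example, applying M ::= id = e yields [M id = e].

[S [U if e then [S [U if e then [S [M id = e]]]]]]

S
U
if e then S
if e then U
if e then if e then S
if e then if e then M
if e then if e then id = e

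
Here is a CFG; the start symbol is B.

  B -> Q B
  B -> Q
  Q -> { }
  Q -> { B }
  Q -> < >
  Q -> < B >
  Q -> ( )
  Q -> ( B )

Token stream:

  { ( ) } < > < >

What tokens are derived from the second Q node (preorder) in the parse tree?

[B [Q { [B [Q ( )]] }] [B [Q < >] [B [Q < >]]]]

( )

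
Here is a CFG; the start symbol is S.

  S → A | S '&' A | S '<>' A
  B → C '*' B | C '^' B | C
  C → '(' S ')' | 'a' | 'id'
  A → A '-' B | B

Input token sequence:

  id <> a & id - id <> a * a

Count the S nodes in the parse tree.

[S [S [S [S [A [B [C id]]]] <> [A [B [C a]]]] & [A [A [B [C id]]] - [B [C id]]]] <> [A [B [C a] * [B [C a]]]]]

4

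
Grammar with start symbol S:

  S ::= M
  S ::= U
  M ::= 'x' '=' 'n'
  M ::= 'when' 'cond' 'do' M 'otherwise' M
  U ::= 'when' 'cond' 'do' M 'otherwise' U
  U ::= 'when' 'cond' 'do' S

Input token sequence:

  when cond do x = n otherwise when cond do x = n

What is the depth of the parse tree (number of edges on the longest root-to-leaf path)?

[S [U when cond do [M x = n] otherwise [U when cond do [S [M x = n]]]]]

5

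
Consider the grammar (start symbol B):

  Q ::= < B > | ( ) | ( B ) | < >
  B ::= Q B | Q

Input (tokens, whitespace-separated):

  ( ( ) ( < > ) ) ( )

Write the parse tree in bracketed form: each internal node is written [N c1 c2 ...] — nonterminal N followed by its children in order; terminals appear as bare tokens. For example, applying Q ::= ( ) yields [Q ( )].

B
Q B
( B ) B
( Q B ) B
( ( ) B ) B
( ( ) Q ) B
( ( ) ( B ) ) B
( ( ) ( Q ) ) B
( ( ) ( < > ) ) B
( ( ) ( < > ) ) Q
( ( ) ( < > ) ) ( )

[B [Q ( [B [Q ( )] [B [Q ( [B [Q < >]] )]]] )] [B [Q ( )]]]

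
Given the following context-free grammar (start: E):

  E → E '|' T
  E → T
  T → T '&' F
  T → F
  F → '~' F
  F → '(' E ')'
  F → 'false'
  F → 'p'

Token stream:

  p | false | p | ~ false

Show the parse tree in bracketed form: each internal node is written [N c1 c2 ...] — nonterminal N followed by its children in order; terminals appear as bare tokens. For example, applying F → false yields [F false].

E
E | T
E | T | T
E | T | T | T
T | T | T | T
F | T | T | T
p | T | T | T
p | F | T | T
p | false | T | T
p | false | F | T
p | false | p | T
p | false | p | F
p | false | p | ~ F
p | false | p | ~ false

[E [E [E [E [T [F p]]] | [T [F false]]] | [T [F p]]] | [T [F ~ [F false]]]]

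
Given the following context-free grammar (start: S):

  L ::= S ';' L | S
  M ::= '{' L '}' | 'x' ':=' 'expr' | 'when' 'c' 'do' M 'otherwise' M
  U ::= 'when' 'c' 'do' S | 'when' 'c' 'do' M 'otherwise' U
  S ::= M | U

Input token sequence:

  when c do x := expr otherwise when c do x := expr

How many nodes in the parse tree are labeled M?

2

[S [U when c do [M x := expr] otherwise [U when c do [S [M x := expr]]]]]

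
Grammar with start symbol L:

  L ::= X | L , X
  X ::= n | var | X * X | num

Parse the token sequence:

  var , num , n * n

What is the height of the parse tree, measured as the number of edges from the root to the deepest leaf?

[L [L [L [X var]] , [X num]] , [X [X n] * [X n]]]

4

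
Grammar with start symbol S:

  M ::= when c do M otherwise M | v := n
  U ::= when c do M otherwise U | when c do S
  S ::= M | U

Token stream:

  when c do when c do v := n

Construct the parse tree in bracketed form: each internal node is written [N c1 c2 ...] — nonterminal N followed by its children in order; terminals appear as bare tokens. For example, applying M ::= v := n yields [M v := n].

[S [U when c do [S [U when c do [S [M v := n]]]]]]

S
U
when c do S
when c do U
when c do when c do S
when c do when c do M
when c do when c do v := n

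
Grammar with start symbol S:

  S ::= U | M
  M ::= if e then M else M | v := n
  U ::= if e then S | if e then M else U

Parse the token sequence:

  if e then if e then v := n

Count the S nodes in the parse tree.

[S [U if e then [S [U if e then [S [M v := n]]]]]]

3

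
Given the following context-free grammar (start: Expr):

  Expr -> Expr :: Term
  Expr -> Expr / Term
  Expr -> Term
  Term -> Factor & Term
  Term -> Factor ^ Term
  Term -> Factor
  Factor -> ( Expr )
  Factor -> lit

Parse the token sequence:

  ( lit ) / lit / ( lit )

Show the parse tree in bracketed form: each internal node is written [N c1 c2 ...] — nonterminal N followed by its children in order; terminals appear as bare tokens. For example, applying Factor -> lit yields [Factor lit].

Expr
Expr / Term
Expr / Term / Term
Term / Term / Term
Factor / Term / Term
( Expr ) / Term / Term
( Term ) / Term / Term
( Factor ) / Term / Term
( lit ) / Term / Term
( lit ) / Factor / Term
( lit ) / lit / Term
( lit ) / lit / Factor
( lit ) / lit / ( Expr )
( lit ) / lit / ( Term )
( lit ) / lit / ( Factor )
( lit ) / lit / ( lit )

[Expr [Expr [Expr [Term [Factor ( [Expr [Term [Factor lit]]] )]]] / [Term [Factor lit]]] / [Term [Factor ( [Expr [Term [Factor lit]]] )]]]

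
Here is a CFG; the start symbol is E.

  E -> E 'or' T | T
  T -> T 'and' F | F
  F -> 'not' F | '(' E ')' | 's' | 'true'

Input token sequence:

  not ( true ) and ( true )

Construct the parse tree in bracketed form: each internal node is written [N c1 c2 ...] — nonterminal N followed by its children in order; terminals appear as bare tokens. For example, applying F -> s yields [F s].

E
T
T and F
F and F
not F and F
not ( E ) and F
not ( T ) and F
not ( F ) and F
not ( true ) and F
not ( true ) and ( E )
not ( true ) and ( T )
not ( true ) and ( F )
not ( true ) and ( true )

[E [T [T [F not [F ( [E [T [F true]]] )]]] and [F ( [E [T [F true]]] )]]]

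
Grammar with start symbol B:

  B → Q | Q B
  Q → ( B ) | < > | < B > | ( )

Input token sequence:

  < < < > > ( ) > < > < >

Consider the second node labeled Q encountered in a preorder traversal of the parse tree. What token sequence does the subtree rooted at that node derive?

[B [Q < [B [Q < [B [Q < >]] >] [B [Q ( )]]] >] [B [Q < >] [B [Q < >]]]]

< < > >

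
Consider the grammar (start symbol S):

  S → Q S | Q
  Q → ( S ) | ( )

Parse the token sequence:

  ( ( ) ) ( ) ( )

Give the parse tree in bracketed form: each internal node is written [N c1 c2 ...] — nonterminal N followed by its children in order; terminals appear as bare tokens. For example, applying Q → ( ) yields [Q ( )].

S
Q S
( S ) S
( Q ) S
( ( ) ) S
( ( ) ) Q S
( ( ) ) ( ) S
( ( ) ) ( ) Q
( ( ) ) ( ) ( )

[S [Q ( [S [Q ( )]] )] [S [Q ( )] [S [Q ( )]]]]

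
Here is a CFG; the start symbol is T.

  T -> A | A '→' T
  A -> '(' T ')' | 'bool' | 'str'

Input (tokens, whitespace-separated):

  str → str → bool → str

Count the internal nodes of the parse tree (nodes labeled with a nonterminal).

8

[T [A str] → [T [A str] → [T [A bool] → [T [A str]]]]]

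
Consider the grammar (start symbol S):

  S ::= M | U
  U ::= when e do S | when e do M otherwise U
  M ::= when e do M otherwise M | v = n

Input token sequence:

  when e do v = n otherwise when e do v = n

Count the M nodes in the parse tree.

2

[S [U when e do [M v = n] otherwise [U when e do [S [M v = n]]]]]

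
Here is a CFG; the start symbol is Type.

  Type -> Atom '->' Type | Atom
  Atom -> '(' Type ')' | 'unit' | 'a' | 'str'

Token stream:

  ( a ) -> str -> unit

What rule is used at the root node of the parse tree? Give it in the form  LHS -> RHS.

[Type [Atom ( [Type [Atom a]] )] -> [Type [Atom str] -> [Type [Atom unit]]]]

Type -> Atom '->' Type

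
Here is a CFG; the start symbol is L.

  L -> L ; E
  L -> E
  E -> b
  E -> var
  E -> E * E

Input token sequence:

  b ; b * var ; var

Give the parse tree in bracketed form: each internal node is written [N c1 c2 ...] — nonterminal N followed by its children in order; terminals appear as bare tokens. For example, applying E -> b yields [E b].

L
L ; E
L ; E ; E
E ; E ; E
b ; E ; E
b ; E * E ; E
b ; b * E ; E
b ; b * var ; E
b ; b * var ; var

[L [L [L [E b]] ; [E [E b] * [E var]]] ; [E var]]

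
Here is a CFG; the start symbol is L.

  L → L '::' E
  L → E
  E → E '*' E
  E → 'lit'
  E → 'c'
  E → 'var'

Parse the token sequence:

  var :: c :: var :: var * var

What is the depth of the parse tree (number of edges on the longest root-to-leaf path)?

[L [L [L [L [E var]] :: [E c]] :: [E var]] :: [E [E var] * [E var]]]

5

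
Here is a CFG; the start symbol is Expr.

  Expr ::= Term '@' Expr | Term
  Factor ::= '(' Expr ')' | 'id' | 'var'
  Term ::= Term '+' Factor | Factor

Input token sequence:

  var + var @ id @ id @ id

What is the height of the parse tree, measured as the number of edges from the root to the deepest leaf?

6

[Expr [Term [Term [Factor var]] + [Factor var]] @ [Expr [Term [Factor id]] @ [Expr [Term [Factor id]] @ [Expr [Term [Factor id]]]]]]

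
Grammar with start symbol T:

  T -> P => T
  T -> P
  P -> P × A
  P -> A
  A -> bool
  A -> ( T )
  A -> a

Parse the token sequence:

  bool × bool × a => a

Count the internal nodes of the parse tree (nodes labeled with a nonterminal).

10

[T [P [P [P [A bool]] × [A bool]] × [A a]] => [T [P [A a]]]]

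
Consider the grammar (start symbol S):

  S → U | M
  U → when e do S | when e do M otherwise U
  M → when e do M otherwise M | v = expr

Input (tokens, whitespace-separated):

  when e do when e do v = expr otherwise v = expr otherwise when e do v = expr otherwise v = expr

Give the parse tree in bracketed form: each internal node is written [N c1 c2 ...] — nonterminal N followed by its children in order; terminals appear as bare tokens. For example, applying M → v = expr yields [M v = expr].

S
M
when e do M otherwise M
when e do when e do M otherwise M otherwise M
when e do when e do v = expr otherwise M otherwise M
when e do when e do v = expr otherwise v = expr otherwise M
when e do when e do v = expr otherwise v = expr otherwise when e do M otherwise M
when e do when e do v = expr otherwise v = expr otherwise when e do v = expr otherwise M
when e do when e do v = expr otherwise v = expr otherwise when e do v = expr otherwise v = expr

[S [M when e do [M when e do [M v = expr] otherwise [M v = expr]] otherwise [M when e do [M v = expr] otherwise [M v = expr]]]]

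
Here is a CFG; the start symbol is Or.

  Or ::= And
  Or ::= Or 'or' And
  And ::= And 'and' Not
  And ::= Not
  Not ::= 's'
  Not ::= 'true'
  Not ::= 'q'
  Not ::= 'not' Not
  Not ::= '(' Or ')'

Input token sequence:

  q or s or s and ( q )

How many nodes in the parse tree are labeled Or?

[Or [Or [Or [And [Not q]]] or [And [Not s]]] or [And [And [Not s]] and [Not ( [Or [And [Not q]]] )]]]

4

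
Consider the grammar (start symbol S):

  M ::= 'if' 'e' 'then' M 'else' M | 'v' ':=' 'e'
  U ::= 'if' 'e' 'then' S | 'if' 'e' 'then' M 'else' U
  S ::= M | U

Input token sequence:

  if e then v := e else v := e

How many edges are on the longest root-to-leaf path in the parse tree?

3

[S [M if e then [M v := e] else [M v := e]]]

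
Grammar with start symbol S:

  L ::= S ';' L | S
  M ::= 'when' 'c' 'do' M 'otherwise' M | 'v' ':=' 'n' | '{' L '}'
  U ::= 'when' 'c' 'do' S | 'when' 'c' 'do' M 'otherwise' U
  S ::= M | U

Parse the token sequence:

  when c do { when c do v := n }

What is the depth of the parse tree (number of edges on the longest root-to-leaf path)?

9

[S [U when c do [S [M { [L [S [U when c do [S [M v := n]]]]] }]]]]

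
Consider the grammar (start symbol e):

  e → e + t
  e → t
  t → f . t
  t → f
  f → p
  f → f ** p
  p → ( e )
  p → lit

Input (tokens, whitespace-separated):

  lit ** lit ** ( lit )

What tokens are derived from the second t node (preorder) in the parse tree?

[e [t [f [f [f [p lit]] ** [p lit]] ** [p ( [e [t [f [p lit]]]] )]]]]

lit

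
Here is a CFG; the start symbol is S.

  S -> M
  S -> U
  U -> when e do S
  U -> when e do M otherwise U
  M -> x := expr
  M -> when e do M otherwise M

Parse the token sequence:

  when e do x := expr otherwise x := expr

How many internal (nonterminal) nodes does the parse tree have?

[S [M when e do [M x := expr] otherwise [M x := expr]]]

4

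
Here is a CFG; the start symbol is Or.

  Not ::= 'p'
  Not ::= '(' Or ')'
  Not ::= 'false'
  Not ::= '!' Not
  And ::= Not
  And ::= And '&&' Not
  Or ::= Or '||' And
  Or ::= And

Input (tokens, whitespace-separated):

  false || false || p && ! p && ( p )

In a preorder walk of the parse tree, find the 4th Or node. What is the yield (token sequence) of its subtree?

[Or [Or [Or [And [Not false]]] || [And [Not false]]] || [And [And [And [Not p]] && [Not ! [Not p]]] && [Not ( [Or [And [Not p]]] )]]]

p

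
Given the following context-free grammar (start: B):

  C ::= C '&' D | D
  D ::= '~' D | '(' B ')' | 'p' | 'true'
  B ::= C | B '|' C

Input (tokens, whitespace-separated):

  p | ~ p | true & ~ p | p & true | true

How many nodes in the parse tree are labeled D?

9

[B [B [B [B [B [C [D p]]] | [C [D ~ [D p]]]] | [C [C [D true]] & [D ~ [D p]]]] | [C [C [D p]] & [D true]]] | [C [D true]]]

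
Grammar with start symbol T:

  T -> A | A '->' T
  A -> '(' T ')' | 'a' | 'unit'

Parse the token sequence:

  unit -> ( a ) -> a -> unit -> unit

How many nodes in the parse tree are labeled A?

6

[T [A unit] -> [T [A ( [T [A a]] )] -> [T [A a] -> [T [A unit] -> [T [A unit]]]]]]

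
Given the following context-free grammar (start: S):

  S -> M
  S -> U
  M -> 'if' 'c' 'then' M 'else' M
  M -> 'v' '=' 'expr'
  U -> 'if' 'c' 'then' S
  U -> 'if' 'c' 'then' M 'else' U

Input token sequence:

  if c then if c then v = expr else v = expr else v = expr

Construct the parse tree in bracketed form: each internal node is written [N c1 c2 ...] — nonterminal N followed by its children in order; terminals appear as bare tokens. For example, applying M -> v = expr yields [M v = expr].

[S [M if c then [M if c then [M v = expr] else [M v = expr]] else [M v = expr]]]

S
M
if c then M else M
if c then if c then M else M else M
if c then if c then v = expr else M else M
if c then if c then v = expr else v = expr else M
if c then if c then v = expr else v = expr else v = expr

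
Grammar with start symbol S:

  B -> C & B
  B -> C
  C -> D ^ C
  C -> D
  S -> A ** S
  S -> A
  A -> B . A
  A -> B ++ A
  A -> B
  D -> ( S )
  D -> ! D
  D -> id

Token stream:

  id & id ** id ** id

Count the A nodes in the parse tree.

[S [A [B [C [D id]] & [B [C [D id]]]]] ** [S [A [B [C [D id]]]] ** [S [A [B [C [D id]]]]]]]

3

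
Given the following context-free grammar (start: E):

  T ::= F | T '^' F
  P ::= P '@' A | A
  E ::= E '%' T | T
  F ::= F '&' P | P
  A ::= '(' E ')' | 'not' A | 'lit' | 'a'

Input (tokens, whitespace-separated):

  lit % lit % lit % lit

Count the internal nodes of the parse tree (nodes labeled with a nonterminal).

[E [E [E [E [T [F [P [A lit]]]]] % [T [F [P [A lit]]]]] % [T [F [P [A lit]]]]] % [T [F [P [A lit]]]]]

20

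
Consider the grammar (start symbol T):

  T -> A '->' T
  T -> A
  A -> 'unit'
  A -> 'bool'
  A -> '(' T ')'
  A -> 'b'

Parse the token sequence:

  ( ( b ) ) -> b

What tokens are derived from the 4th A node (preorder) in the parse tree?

[T [A ( [T [A ( [T [A b]] )]] )] -> [T [A b]]]

b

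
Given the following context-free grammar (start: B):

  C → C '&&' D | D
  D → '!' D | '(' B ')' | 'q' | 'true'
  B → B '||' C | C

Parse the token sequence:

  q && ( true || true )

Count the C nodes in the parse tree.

[B [C [C [D q]] && [D ( [B [B [C [D true]]] || [C [D true]]] )]]]

4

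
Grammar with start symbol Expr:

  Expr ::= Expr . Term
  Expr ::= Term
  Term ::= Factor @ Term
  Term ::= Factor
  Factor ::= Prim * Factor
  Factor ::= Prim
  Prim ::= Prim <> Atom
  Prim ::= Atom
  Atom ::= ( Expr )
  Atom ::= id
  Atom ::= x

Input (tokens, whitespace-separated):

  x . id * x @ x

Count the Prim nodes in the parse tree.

4

[Expr [Expr [Term [Factor [Prim [Atom x]]]]] . [Term [Factor [Prim [Atom id]] * [Factor [Prim [Atom x]]]] @ [Term [Factor [Prim [Atom x]]]]]]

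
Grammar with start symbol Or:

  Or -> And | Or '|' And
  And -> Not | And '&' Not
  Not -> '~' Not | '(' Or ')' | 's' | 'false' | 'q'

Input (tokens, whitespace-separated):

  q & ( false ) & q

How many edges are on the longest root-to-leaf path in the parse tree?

[Or [And [And [And [Not q]] & [Not ( [Or [And [Not false]]] )]] & [Not q]]]

7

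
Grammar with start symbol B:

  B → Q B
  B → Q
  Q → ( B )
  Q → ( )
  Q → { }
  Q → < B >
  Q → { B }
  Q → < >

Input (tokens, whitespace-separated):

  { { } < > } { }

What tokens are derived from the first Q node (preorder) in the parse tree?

[B [Q { [B [Q { }] [B [Q < >]]] }] [B [Q { }]]]

{ { } < > }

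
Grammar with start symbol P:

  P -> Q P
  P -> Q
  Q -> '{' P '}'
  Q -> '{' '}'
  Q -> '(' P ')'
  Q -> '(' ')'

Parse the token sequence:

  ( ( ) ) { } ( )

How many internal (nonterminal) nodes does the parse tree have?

[P [Q ( [P [Q ( )]] )] [P [Q { }] [P [Q ( )]]]]

8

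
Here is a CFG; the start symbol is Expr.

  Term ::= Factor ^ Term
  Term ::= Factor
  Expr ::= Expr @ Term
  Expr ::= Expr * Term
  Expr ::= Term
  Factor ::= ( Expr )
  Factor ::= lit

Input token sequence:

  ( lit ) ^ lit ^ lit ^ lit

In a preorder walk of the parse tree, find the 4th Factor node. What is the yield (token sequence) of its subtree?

[Expr [Term [Factor ( [Expr [Term [Factor lit]]] )] ^ [Term [Factor lit] ^ [Term [Factor lit] ^ [Term [Factor lit]]]]]]

lit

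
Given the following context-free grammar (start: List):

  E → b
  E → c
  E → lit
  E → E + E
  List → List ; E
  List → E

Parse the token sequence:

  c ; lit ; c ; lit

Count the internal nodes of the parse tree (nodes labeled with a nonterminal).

8

[List [List [List [List [E c]] ; [E lit]] ; [E c]] ; [E lit]]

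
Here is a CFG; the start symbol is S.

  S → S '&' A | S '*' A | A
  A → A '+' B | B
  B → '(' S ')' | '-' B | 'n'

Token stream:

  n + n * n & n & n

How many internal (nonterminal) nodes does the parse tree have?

14

[S [S [S [S [A [A [B n]] + [B n]]] * [A [B n]]] & [A [B n]]] & [A [B n]]]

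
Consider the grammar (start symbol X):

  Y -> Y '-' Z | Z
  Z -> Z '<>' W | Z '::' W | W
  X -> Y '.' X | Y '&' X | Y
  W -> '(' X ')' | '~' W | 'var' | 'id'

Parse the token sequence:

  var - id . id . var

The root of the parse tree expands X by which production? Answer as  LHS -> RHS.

X -> Y '.' X

[X [Y [Y [Z [W var]]] - [Z [W id]]] . [X [Y [Z [W id]]] . [X [Y [Z [W var]]]]]]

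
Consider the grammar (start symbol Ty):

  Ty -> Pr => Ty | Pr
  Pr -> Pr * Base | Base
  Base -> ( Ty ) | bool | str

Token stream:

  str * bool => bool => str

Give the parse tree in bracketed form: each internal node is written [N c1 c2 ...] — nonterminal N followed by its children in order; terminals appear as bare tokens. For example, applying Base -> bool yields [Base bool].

[Ty [Pr [Pr [Base str]] * [Base bool]] => [Ty [Pr [Base bool]] => [Ty [Pr [Base str]]]]]

Ty
Pr => Ty
Pr * Base => Ty
Base * Base => Ty
str * Base => Ty
str * bool => Ty
str * bool => Pr => Ty
str * bool => Base => Ty
str * bool => bool => Ty
str * bool => bool => Pr
str * bool => bool => Base
str * bool => bool => str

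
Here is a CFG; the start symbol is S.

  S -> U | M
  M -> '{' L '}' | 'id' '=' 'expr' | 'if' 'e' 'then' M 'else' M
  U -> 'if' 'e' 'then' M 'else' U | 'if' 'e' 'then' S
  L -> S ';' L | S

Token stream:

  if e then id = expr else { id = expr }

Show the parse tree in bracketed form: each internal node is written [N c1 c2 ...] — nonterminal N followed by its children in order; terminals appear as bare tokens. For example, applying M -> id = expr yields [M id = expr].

S
M
if e then M else M
if e then id = expr else M
if e then id = expr else { L }
if e then id = expr else { S }
if e then id = expr else { M }
if e then id = expr else { id = expr }

[S [M if e then [M id = expr] else [M { [L [S [M id = expr]]] }]]]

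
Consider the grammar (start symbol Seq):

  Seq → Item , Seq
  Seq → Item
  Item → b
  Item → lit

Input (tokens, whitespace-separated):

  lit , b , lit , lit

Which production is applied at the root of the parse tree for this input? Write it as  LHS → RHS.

Seq → Item , Seq

[Seq [Item lit] , [Seq [Item b] , [Seq [Item lit] , [Seq [Item lit]]]]]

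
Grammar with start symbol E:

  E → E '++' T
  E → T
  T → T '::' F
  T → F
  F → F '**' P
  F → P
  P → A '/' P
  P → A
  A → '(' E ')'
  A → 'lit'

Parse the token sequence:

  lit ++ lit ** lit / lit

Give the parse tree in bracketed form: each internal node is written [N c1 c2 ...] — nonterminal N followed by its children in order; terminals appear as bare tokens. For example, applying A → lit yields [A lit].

[E [E [T [F [P [A lit]]]]] ++ [T [F [F [P [A lit]]] ** [P [A lit] / [P [A lit]]]]]]

E
E ++ T
T ++ T
F ++ T
P ++ T
A ++ T
lit ++ T
lit ++ F
lit ++ F ** P
lit ++ P ** P
lit ++ A ** P
lit ++ lit ** P
lit ++ lit ** A / P
lit ++ lit ** lit / P
lit ++ lit ** lit / A
lit ++ lit ** lit / lit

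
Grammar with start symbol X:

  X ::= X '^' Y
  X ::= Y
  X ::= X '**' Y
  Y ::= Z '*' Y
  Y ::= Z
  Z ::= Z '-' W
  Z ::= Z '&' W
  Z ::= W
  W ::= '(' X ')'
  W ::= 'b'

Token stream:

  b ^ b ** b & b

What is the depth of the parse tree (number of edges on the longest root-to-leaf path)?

6

[X [X [X [Y [Z [W b]]]] ^ [Y [Z [W b]]]] ** [Y [Z [Z [W b]] & [W b]]]]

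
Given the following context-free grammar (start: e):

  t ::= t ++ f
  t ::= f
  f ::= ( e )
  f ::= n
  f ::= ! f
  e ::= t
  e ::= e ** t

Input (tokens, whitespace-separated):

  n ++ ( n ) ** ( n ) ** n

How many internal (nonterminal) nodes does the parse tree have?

17

[e [e [e [t [t [f n]] ++ [f ( [e [t [f n]]] )]]] ** [t [f ( [e [t [f n]]] )]]] ** [t [f n]]]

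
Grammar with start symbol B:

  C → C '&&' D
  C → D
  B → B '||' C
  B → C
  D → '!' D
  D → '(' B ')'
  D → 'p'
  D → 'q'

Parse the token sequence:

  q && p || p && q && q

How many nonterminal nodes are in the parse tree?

12

[B [B [C [C [D q]] && [D p]]] || [C [C [C [D p]] && [D q]] && [D q]]]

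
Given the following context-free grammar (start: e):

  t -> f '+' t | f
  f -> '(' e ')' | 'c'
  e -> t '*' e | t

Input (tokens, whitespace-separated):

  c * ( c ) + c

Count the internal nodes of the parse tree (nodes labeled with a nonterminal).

[e [t [f c]] * [e [t [f ( [e [t [f c]]] )] + [t [f c]]]]]

11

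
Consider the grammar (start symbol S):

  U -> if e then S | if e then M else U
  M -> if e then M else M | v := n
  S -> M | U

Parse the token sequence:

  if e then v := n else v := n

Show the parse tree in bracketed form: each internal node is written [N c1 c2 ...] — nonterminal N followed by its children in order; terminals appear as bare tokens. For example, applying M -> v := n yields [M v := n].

[S [M if e then [M v := n] else [M v := n]]]

S
M
if e then M else M
if e then v := n else M
if e then v := n else v := n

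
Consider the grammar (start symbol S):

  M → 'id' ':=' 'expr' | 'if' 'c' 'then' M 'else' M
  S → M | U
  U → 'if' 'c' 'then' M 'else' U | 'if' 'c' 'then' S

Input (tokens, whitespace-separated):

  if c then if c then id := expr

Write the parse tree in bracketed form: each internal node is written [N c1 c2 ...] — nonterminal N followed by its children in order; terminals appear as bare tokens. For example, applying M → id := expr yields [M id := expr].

S
U
if c then S
if c then U
if c then if c then S
if c then if c then M
if c then if c then id := expr

[S [U if c then [S [U if c then [S [M id := expr]]]]]]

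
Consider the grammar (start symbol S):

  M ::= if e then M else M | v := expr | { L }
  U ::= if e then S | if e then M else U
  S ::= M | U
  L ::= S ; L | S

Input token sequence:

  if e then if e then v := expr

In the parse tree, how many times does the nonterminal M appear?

1

[S [U if e then [S [U if e then [S [M v := expr]]]]]]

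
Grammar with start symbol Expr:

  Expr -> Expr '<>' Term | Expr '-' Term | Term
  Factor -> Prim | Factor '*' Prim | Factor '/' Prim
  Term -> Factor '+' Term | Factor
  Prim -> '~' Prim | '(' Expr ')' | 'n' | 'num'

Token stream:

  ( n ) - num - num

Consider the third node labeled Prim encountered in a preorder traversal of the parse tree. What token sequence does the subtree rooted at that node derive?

num

[Expr [Expr [Expr [Term [Factor [Prim ( [Expr [Term [Factor [Prim n]]]] )]]]] - [Term [Factor [Prim num]]]] - [Term [Factor [Prim num]]]]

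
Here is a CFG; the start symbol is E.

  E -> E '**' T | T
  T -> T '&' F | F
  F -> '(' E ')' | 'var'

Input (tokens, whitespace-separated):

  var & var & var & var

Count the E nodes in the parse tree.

1

[E [T [T [T [T [F var]] & [F var]] & [F var]] & [F var]]]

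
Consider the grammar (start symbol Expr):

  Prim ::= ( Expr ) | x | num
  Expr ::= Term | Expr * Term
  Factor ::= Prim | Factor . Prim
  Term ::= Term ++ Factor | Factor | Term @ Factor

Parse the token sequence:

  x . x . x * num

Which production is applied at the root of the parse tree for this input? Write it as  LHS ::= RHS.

Expr ::= Expr * Term

[Expr [Expr [Term [Factor [Factor [Factor [Prim x]] . [Prim x]] . [Prim x]]]] * [Term [Factor [Prim num]]]]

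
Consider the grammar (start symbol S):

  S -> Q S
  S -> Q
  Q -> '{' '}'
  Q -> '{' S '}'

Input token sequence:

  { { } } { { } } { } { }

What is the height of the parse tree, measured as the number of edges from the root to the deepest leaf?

5

[S [Q { [S [Q { }]] }] [S [Q { [S [Q { }]] }] [S [Q { }] [S [Q { }]]]]]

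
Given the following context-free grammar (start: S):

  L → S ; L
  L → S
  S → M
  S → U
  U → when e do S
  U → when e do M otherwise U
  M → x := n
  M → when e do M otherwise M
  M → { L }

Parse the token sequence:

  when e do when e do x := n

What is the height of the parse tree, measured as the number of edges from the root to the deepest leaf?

[S [U when e do [S [U when e do [S [M x := n]]]]]]

6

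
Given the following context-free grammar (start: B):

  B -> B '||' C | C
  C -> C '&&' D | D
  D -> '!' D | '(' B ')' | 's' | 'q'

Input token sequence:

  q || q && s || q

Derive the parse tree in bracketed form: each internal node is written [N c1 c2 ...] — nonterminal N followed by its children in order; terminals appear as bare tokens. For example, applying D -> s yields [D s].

[B [B [B [C [D q]]] || [C [C [D q]] && [D s]]] || [C [D q]]]

B
B || C
B || C || C
C || C || C
D || C || C
q || C || C
q || C && D || C
q || D && D || C
q || q && D || C
q || q && s || C
q || q && s || D
q || q && s || q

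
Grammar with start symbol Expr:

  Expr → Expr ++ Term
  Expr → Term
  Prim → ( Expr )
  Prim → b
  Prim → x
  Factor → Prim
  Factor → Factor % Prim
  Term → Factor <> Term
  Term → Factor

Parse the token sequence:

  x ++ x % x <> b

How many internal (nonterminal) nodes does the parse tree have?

13

[Expr [Expr [Term [Factor [Prim x]]]] ++ [Term [Factor [Factor [Prim x]] % [Prim x]] <> [Term [Factor [Prim b]]]]]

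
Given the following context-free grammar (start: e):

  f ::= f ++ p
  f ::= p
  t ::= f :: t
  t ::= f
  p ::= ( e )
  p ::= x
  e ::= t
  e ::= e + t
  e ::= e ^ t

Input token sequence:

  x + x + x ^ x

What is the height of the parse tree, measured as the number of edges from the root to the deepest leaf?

[e [e [e [e [t [f [p x]]]] + [t [f [p x]]]] + [t [f [p x]]]] ^ [t [f [p x]]]]

7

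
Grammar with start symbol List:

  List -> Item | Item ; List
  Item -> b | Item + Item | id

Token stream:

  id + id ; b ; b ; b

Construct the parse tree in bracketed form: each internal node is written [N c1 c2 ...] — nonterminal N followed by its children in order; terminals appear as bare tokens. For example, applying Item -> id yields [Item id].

[List [Item [Item id] + [Item id]] ; [List [Item b] ; [List [Item b] ; [List [Item b]]]]]

List
Item ; List
Item + Item ; List
id + Item ; List
id + id ; List
id + id ; Item ; List
id + id ; b ; List
id + id ; b ; Item ; List
id + id ; b ; b ; List
id + id ; b ; b ; Item
id + id ; b ; b ; b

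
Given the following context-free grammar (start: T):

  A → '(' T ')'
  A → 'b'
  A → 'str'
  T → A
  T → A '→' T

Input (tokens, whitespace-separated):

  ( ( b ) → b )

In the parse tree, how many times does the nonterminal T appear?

4

[T [A ( [T [A ( [T [A b]] )] → [T [A b]]] )]]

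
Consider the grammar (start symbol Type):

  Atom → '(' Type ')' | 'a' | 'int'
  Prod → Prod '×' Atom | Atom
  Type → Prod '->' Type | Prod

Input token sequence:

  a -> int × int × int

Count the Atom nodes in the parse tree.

[Type [Prod [Atom a]] -> [Type [Prod [Prod [Prod [Atom int]] × [Atom int]] × [Atom int]]]]

4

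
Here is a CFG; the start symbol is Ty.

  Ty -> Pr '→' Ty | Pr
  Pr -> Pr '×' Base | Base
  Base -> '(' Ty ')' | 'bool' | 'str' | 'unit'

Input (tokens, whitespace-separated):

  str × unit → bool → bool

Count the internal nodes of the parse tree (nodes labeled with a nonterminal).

[Ty [Pr [Pr [Base str]] × [Base unit]] → [Ty [Pr [Base bool]] → [Ty [Pr [Base bool]]]]]

11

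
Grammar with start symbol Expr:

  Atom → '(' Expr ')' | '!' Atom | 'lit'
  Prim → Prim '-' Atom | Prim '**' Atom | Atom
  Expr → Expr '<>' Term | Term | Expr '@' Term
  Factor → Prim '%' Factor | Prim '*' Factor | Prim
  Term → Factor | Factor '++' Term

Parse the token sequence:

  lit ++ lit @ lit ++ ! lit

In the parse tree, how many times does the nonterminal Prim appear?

[Expr [Expr [Term [Factor [Prim [Atom lit]]] ++ [Term [Factor [Prim [Atom lit]]]]]] @ [Term [Factor [Prim [Atom lit]]] ++ [Term [Factor [Prim [Atom ! [Atom lit]]]]]]]

4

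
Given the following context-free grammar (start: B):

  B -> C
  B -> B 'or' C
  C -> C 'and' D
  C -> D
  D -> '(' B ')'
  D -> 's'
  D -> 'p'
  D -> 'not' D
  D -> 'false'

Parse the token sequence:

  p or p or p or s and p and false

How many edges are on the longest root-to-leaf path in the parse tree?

[B [B [B [B [C [D p]]] or [C [D p]]] or [C [D p]]] or [C [C [C [D s]] and [D p]] and [D false]]]

6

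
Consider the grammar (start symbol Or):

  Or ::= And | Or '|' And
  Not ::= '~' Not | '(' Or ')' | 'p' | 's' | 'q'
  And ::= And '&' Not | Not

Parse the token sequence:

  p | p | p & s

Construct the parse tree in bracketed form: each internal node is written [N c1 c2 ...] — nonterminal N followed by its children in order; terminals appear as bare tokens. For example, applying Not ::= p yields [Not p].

[Or [Or [Or [And [Not p]]] | [And [Not p]]] | [And [And [Not p]] & [Not s]]]

Or
Or | And
Or | And | And
And | And | And
Not | And | And
p | And | And
p | Not | And
p | p | And
p | p | And & Not
p | p | Not & Not
p | p | p & Not
p | p | p & s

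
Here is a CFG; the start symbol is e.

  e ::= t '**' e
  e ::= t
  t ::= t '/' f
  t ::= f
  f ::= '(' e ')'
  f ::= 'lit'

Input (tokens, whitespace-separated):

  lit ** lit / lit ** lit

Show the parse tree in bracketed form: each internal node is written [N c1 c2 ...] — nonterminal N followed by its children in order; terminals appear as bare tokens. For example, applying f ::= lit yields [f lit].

e
t ** e
f ** e
lit ** e
lit ** t ** e
lit ** t / f ** e
lit ** f / f ** e
lit ** lit / f ** e
lit ** lit / lit ** e
lit ** lit / lit ** t
lit ** lit / lit ** f
lit ** lit / lit ** lit

[e [t [f lit]] ** [e [t [t [f lit]] / [f lit]] ** [e [t [f lit]]]]]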